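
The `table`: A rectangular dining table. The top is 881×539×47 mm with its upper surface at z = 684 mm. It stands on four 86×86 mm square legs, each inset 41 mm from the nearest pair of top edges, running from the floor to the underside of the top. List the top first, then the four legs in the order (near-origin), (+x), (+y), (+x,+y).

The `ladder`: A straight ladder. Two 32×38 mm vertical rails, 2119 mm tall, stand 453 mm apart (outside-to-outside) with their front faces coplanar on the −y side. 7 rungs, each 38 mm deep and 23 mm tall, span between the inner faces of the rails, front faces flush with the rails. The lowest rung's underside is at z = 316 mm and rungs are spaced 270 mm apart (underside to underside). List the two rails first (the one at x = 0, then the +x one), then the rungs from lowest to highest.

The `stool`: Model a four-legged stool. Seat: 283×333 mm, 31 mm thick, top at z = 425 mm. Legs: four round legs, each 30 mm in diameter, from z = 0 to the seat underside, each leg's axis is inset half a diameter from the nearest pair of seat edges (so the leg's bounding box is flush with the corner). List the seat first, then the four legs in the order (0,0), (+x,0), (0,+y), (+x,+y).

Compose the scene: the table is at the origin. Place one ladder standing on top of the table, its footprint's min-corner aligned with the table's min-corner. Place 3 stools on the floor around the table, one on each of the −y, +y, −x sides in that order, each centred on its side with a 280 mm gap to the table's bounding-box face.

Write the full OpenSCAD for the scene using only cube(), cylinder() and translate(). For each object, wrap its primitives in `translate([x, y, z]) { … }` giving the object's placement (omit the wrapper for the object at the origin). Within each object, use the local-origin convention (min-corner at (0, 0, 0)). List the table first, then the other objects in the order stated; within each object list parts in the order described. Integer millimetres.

translate([0, 0, 637]) cube([881, 539, 47]);
translate([41, 41, 0]) cube([86, 86, 637]);
translate([754, 41, 0]) cube([86, 86, 637]);
translate([41, 412, 0]) cube([86, 86, 637]);
translate([754, 412, 0]) cube([86, 86, 637]);
translate([0, 0, 684]) {
  cube([32, 38, 2119]);
  translate([421, 0, 0]) cube([32, 38, 2119]);
  translate([32, 0, 316]) cube([389, 38, 23]);
  translate([32, 0, 586]) cube([389, 38, 23]);
  translate([32, 0, 856]) cube([389, 38, 23]);
  translate([32, 0, 1126]) cube([389, 38, 23]);
  translate([32, 0, 1396]) cube([389, 38, 23]);
  translate([32, 0, 1666]) cube([389, 38, 23]);
  translate([32, 0, 1936]) cube([389, 38, 23]);
}
translate([299, -613, 0]) {
  translate([0, 0, 394]) cube([283, 333, 31]);
  translate([15, 15, 0]) cylinder(h = 394, r = 15);
  translate([268, 15, 0]) cylinder(h = 394, r = 15);
  translate([15, 318, 0]) cylinder(h = 394, r = 15);
  translate([268, 318, 0]) cylinder(h = 394, r = 15);
}
translate([299, 819, 0]) {
  translate([0, 0, 394]) cube([283, 333, 31]);
  translate([15, 15, 0]) cylinder(h = 394, r = 15);
  translate([268, 15, 0]) cylinder(h = 394, r = 15);
  translate([15, 318, 0]) cylinder(h = 394, r = 15);
  translate([268, 318, 0]) cylinder(h = 394, r = 15);
}
translate([-563, 103, 0]) {
  translate([0, 0, 394]) cube([283, 333, 31]);
  translate([15, 15, 0]) cylinder(h = 394, r = 15);
  translate([268, 15, 0]) cylinder(h = 394, r = 15);
  translate([15, 318, 0]) cylinder(h = 394, r = 15);
  translate([268, 318, 0]) cylinder(h = 394, r = 15);
}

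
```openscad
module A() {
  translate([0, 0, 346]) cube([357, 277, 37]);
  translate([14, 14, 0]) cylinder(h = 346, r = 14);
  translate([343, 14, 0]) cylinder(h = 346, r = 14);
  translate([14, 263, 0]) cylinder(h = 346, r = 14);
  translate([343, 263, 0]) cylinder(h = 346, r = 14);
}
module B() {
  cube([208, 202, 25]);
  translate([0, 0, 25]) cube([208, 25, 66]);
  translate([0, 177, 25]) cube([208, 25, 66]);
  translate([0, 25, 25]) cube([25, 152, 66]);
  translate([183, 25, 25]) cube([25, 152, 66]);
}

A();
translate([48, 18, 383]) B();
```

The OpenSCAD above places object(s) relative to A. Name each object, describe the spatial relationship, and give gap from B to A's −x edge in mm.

The open box's min-x is at 48; the stool's min-x is 0; gap = 48 mm.

A is a stool. B is an open box. The open box is on top of the stool. The gap from the open box to the stool's −x edge is 48 mm.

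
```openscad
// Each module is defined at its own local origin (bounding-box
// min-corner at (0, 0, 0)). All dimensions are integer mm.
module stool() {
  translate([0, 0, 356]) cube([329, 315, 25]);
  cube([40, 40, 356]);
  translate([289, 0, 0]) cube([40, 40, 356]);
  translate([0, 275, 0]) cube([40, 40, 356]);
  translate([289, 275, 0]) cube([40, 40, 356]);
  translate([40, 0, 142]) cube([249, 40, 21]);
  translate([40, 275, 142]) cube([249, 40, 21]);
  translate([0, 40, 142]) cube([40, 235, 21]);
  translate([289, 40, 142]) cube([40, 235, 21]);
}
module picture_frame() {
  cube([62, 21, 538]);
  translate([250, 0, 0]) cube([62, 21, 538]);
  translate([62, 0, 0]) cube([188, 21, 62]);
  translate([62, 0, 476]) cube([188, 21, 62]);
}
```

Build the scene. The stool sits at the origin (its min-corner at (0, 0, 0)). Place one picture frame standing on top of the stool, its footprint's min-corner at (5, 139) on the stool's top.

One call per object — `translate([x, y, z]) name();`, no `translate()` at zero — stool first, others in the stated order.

stool();
translate([5, 139, 381]) picture_frame();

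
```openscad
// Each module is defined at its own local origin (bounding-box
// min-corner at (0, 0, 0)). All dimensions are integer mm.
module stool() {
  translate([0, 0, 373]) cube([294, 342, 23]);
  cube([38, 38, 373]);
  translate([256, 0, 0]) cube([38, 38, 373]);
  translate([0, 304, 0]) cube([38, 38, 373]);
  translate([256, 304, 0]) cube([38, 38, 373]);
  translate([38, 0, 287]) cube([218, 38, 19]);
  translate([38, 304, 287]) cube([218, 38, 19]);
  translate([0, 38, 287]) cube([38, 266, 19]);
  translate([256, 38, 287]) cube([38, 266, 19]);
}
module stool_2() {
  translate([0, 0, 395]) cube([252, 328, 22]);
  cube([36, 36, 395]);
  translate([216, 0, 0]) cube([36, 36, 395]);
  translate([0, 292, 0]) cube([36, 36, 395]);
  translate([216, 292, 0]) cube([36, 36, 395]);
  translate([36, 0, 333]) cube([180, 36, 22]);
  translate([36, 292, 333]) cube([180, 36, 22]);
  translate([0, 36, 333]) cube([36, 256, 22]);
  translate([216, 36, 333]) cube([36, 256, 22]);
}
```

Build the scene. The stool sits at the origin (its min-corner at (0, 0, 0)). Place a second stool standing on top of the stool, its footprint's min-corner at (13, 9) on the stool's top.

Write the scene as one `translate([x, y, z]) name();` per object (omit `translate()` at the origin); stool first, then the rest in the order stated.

stool();
translate([13, 9, 396]) stool_2();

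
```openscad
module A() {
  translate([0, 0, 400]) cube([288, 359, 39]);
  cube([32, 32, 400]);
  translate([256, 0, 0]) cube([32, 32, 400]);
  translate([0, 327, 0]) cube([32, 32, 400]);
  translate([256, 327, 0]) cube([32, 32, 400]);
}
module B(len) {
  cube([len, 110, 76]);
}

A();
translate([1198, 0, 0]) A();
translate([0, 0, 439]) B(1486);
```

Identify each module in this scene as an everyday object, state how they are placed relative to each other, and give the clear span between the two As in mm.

Second stool starts at x = 1198; first ends at x = 288; clear span = 1198 − 288 = 910 mm.

A is a stool. B is a beam. A beam spans the tops of two stools. The clear span between the two stools is 910 mm.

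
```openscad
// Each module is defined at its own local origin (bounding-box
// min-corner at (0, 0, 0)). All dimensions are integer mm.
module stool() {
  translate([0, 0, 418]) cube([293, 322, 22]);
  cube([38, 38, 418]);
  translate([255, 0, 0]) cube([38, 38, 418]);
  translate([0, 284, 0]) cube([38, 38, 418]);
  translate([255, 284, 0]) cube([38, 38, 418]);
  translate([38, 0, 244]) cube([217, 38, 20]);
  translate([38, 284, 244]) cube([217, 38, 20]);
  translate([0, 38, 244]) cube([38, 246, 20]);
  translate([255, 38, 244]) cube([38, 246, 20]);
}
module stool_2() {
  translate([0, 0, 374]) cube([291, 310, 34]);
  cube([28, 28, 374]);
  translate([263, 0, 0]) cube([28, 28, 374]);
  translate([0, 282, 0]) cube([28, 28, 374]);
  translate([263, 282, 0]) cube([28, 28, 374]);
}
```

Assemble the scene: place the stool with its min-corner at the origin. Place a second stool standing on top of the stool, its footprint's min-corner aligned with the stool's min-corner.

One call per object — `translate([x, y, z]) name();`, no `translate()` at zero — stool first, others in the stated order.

stool();
translate([0, 0, 440]) stool_2();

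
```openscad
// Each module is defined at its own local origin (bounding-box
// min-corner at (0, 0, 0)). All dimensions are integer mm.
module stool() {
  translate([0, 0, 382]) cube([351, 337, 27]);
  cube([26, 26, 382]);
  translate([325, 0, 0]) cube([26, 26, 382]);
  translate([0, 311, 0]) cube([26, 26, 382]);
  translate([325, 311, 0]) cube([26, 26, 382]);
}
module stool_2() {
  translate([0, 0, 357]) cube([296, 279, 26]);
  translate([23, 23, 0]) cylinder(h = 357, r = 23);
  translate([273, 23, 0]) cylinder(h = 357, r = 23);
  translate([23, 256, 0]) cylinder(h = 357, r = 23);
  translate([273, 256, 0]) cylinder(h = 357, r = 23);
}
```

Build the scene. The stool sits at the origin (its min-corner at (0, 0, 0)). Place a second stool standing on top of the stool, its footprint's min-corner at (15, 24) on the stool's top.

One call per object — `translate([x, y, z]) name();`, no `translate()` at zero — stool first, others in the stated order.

stool();
translate([15, 24, 409]) stool_2();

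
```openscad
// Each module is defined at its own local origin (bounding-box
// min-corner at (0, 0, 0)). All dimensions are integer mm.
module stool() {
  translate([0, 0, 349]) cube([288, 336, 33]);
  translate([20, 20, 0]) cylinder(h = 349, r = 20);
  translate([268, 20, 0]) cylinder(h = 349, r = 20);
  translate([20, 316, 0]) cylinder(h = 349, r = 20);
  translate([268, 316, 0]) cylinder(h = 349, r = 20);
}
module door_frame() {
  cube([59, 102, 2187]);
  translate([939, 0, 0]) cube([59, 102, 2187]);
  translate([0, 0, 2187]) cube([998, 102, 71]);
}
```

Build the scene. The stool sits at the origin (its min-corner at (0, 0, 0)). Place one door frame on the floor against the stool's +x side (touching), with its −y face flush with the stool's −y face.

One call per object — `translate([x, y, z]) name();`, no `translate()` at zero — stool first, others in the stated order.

stool();
translate([288, 0, 0]) door_frame();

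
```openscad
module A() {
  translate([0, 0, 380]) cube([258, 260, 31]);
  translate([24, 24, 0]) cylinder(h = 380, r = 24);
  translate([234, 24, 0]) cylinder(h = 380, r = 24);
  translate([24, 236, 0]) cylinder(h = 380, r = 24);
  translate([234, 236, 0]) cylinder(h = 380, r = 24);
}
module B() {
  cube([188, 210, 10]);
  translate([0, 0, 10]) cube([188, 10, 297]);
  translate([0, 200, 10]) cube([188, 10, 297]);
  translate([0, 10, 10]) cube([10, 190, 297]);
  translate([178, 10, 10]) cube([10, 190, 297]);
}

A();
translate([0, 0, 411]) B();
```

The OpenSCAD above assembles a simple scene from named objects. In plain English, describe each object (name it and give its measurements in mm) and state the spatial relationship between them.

A is a four-legged stool. The seat is 258×260 mm, 31 mm thick, top at z = 411 mm. It stands on four round legs, each 48 mm in diameter, from z = 0 to the seat underside, each leg's axis is inset half a diameter from the nearest pair of seat edges (so the leg's bounding box is flush with the corner).

B is an open-topped rectangular box: outside dimensions 188×210×307 mm, with a uniform wall and base thickness of 10 mm. The base is a full 188×210 slab on the floor; four walls sit on top of the base. The front and back walls (the −y and +y sides) span the full width; the two side walls fit between them.

The open box is on top of the stool.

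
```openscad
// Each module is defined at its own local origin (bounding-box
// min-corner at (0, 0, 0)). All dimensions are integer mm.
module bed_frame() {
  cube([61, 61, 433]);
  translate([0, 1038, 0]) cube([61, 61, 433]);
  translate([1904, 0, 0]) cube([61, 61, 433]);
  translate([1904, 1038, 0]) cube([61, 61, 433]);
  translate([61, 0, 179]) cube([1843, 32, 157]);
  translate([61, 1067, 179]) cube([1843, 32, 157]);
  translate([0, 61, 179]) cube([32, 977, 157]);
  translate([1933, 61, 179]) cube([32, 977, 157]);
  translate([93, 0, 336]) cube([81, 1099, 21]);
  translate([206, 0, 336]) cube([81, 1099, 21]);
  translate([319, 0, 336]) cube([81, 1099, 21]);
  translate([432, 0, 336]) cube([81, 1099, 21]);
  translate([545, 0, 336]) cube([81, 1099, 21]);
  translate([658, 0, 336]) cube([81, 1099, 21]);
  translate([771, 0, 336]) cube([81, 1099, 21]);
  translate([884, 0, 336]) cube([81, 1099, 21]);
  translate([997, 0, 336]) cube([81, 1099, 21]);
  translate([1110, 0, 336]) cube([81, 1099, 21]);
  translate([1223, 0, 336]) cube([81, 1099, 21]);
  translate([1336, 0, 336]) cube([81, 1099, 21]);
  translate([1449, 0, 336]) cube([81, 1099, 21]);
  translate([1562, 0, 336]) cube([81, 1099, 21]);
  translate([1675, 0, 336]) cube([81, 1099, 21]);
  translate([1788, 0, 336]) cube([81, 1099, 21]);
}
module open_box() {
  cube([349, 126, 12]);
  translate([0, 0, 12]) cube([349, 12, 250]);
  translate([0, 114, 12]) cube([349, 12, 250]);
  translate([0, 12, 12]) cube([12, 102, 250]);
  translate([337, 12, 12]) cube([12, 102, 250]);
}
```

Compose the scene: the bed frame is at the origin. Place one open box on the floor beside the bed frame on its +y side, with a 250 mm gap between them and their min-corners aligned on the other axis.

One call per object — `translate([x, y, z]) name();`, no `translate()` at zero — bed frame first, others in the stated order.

bed_frame();
translate([0, 1349, 0]) open_box();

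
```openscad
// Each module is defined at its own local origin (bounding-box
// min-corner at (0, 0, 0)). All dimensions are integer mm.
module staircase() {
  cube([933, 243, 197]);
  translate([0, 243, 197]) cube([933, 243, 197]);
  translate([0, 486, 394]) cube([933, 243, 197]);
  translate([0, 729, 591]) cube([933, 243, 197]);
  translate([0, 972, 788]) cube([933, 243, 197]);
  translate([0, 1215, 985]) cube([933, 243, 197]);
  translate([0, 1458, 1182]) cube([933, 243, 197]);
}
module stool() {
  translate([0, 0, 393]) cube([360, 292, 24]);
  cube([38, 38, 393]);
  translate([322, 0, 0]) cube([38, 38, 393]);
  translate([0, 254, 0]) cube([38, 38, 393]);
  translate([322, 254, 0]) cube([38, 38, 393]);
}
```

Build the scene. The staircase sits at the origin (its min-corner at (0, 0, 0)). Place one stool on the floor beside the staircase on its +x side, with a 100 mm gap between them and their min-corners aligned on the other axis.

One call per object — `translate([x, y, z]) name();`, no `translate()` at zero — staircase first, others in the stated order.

staircase();
translate([1033, 0, 0]) stool();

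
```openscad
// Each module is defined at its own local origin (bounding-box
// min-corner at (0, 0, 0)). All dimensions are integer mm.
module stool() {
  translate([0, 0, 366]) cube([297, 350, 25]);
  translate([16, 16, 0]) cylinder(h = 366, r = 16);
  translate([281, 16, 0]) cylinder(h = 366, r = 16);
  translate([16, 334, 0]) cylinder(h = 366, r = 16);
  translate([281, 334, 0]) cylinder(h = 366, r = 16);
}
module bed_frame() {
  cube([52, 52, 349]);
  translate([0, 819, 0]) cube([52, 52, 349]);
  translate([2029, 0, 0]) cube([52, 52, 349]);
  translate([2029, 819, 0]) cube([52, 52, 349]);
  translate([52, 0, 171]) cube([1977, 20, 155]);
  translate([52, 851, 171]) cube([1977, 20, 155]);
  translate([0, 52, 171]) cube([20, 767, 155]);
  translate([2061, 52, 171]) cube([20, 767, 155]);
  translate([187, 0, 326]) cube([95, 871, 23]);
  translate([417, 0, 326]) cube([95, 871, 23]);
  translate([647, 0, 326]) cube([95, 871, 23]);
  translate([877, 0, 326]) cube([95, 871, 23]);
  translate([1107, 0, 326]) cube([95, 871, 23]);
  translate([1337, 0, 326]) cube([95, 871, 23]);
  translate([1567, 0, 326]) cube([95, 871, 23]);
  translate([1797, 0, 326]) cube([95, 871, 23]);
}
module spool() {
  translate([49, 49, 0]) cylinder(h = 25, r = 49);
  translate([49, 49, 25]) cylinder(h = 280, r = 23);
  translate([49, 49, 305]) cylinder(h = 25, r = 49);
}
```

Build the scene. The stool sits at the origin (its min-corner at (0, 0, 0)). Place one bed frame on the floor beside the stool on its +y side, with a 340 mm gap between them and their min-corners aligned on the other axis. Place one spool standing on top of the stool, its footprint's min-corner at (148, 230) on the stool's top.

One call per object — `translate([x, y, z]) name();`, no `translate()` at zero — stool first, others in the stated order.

stool();
translate([0, 690, 0]) bed_frame();
translate([148, 230, 391]) spool();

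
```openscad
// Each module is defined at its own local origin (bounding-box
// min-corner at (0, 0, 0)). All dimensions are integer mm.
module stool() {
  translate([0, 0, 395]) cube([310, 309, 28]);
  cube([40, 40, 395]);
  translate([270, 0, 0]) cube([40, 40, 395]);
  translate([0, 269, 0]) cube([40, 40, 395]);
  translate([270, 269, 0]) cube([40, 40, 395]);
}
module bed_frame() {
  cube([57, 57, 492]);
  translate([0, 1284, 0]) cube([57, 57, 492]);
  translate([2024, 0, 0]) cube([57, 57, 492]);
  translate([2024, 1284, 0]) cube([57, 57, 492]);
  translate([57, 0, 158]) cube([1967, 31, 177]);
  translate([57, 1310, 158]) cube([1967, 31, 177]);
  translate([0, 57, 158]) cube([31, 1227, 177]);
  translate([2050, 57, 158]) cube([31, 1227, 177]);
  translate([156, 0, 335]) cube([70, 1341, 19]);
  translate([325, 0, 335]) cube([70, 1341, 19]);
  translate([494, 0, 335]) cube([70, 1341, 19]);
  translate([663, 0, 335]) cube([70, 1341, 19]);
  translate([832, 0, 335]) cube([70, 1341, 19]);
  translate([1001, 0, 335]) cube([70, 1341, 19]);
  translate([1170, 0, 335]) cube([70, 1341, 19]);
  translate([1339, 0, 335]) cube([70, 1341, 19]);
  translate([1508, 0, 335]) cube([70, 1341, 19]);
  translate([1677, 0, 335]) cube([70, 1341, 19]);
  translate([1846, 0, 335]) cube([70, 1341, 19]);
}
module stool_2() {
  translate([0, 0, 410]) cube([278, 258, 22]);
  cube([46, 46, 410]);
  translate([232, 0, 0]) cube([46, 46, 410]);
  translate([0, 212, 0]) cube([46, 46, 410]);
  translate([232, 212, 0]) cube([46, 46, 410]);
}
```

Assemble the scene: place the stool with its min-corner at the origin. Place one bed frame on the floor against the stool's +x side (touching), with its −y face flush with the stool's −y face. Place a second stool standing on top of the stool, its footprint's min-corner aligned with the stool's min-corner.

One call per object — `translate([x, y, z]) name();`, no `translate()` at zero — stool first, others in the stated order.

stool();
translate([310, 0, 0]) bed_frame();
translate([0, 0, 423]) stool_2();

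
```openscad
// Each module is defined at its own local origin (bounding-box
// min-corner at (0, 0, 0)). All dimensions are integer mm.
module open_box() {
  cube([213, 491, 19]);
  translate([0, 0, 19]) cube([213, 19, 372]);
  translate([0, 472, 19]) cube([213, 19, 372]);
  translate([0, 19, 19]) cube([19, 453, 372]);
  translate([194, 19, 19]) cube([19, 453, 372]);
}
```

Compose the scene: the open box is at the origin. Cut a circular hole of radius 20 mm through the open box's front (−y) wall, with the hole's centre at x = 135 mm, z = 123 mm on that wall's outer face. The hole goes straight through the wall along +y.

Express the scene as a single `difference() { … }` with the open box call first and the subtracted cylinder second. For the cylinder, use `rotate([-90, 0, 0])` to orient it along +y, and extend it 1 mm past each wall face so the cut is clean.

difference() {
  open_box();
  translate([135, -1, 123]) rotate([-90, 0, 0]) cylinder(h = 21, r = 20);
}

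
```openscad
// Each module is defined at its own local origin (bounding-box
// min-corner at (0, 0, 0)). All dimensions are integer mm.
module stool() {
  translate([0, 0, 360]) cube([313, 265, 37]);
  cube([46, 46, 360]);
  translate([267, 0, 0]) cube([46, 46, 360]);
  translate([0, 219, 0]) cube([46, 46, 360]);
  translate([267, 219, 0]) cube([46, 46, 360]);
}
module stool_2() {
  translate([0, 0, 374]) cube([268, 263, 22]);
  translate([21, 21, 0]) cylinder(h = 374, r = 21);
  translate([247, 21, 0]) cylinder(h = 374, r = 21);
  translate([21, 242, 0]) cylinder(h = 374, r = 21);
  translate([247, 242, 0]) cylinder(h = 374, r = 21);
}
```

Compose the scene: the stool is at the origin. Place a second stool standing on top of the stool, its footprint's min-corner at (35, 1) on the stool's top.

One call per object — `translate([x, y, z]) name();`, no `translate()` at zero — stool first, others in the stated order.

stool();
translate([35, 1, 397]) stool_2();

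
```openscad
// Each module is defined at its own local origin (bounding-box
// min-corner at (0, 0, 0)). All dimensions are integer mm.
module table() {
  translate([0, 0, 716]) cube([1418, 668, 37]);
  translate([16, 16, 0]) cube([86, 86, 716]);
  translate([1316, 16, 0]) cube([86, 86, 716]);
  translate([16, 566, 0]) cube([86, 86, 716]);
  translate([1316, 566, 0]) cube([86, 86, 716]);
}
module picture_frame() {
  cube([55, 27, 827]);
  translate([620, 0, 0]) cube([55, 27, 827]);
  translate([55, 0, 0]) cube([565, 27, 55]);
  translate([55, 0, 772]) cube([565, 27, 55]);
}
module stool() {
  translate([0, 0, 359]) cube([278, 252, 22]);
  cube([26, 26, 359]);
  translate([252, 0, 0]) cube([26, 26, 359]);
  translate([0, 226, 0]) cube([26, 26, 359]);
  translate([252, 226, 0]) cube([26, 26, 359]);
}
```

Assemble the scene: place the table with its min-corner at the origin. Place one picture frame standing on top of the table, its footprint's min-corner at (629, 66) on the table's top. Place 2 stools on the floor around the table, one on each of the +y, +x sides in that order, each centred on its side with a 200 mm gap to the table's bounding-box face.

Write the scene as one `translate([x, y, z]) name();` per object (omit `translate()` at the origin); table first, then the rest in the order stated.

table();
translate([629, 66, 753]) picture_frame();
translate([570, 868, 0]) stool();
translate([1618, 208, 0]) stool();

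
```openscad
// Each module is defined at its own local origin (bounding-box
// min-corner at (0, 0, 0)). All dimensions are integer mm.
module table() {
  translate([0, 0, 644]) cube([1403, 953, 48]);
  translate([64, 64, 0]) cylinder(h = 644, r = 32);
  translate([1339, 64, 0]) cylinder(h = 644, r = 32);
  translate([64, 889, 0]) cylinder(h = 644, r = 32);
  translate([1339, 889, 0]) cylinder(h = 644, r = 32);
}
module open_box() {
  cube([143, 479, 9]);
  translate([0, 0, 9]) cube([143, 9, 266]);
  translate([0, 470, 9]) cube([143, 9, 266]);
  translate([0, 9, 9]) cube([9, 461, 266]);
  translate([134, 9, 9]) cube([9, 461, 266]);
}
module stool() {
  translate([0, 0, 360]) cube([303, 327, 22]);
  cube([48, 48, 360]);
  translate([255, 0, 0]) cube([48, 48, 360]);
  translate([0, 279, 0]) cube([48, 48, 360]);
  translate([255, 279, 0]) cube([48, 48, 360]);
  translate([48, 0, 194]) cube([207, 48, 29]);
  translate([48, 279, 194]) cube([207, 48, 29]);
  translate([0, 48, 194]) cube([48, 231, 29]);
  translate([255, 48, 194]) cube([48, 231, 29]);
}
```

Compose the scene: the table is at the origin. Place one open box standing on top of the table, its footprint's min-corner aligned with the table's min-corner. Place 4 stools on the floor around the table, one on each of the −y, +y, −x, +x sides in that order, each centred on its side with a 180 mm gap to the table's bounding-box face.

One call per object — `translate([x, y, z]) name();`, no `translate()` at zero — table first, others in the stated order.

table();
translate([0, 0, 692]) open_box();
translate([550, -507, 0]) stool();
translate([550, 1133, 0]) stool();
translate([-483, 313, 0]) stool();
translate([1583, 313, 0]) stool();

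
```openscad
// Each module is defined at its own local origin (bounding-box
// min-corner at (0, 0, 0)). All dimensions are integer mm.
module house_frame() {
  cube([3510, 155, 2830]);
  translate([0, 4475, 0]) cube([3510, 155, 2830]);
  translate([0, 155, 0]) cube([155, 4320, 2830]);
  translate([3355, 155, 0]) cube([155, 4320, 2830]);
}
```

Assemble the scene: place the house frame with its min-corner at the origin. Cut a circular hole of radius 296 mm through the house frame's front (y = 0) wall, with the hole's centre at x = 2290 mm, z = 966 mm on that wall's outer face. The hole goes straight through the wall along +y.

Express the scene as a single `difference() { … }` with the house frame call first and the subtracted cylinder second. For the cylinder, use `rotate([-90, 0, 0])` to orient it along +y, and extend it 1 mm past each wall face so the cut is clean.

difference() {
  house_frame();
  translate([2290, -1, 966]) rotate([-90, 0, 0]) cylinder(h = 157, r = 296);
}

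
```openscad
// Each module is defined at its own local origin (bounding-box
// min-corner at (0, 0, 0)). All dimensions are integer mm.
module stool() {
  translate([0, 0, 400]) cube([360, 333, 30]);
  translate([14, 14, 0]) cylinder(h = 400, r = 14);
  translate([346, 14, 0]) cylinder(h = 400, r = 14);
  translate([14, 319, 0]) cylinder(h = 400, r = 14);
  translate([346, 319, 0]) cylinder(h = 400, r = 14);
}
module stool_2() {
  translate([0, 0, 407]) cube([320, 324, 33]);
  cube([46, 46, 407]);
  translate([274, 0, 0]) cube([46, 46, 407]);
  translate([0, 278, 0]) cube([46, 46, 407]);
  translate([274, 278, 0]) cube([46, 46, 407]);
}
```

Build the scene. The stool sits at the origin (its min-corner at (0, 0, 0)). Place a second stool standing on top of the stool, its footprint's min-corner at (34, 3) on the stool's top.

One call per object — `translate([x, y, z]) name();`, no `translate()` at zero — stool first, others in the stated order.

stool();
translate([34, 3, 430]) stool_2();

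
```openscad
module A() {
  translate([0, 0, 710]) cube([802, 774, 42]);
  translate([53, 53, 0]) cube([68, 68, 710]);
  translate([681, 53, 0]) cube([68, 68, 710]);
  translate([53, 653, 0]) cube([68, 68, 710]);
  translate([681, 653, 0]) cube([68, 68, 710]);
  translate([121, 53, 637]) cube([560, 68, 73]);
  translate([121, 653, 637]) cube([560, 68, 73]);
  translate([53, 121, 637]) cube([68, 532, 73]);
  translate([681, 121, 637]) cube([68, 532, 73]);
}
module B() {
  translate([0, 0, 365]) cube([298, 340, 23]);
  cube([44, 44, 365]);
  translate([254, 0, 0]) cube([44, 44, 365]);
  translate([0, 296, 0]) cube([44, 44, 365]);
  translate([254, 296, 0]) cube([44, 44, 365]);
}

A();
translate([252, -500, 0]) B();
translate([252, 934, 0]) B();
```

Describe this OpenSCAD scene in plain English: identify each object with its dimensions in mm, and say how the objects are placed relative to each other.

A is a table: top 802 mm (x) × 774 mm (y), 42 mm thick, upper face at z = 752 mm, on four 68×68 mm square legs, each inset 53 mm from the nearest pair of top edges, running from z = 0 to the bottom of the top. Four apron rails, 68 mm thick and 73 mm tall, run between adjacent legs with their top edges flush with the underside of the top and their outer faces flush with the legs' outer faces.

B is a four-legged stool. The seat is a 298×340×23 mm slab whose top surface is at z = 388 mm; four square legs, each 44×44 mm in cross-section, run from the floor (z = 0) to the underside of the seat, each flush with a corner of the seat.

Two stools sit around the table at the −y, +y sides.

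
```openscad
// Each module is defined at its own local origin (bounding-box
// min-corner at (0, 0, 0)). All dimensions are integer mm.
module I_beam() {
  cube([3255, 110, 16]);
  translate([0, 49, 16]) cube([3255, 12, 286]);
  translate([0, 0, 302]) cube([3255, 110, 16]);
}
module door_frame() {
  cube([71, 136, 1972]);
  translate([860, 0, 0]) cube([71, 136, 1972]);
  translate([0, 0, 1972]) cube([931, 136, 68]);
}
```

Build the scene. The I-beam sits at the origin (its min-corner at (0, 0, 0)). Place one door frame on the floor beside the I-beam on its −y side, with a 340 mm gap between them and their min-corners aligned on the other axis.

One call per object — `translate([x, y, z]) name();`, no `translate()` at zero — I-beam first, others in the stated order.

I_beam();
translate([0, -476, 0]) door_frame();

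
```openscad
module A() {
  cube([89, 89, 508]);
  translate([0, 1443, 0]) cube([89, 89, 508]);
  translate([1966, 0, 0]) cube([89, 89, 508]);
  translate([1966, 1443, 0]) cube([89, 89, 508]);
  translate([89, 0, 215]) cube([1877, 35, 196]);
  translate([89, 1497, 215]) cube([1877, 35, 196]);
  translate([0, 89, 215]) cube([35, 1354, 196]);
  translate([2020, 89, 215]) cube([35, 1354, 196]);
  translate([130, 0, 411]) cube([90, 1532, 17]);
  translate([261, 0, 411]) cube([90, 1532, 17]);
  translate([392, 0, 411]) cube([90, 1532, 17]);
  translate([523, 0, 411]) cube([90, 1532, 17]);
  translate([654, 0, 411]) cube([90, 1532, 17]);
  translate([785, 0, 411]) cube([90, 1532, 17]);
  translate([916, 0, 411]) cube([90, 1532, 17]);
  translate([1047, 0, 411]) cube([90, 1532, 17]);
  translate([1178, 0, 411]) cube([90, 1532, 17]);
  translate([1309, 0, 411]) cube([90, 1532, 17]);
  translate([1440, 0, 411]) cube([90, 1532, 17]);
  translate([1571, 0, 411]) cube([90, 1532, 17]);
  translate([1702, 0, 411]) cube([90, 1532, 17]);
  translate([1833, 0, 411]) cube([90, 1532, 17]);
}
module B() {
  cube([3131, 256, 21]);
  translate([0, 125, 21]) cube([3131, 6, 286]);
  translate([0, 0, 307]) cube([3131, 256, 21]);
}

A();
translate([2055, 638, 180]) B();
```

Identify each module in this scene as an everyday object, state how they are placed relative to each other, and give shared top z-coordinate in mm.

A is a bed frame. B is an I-beam. The I-beam is beside the bed frame with their tops flush at z = 508. The shared top z-coordinate is 508 mm.

Both tops at z = 508 mm.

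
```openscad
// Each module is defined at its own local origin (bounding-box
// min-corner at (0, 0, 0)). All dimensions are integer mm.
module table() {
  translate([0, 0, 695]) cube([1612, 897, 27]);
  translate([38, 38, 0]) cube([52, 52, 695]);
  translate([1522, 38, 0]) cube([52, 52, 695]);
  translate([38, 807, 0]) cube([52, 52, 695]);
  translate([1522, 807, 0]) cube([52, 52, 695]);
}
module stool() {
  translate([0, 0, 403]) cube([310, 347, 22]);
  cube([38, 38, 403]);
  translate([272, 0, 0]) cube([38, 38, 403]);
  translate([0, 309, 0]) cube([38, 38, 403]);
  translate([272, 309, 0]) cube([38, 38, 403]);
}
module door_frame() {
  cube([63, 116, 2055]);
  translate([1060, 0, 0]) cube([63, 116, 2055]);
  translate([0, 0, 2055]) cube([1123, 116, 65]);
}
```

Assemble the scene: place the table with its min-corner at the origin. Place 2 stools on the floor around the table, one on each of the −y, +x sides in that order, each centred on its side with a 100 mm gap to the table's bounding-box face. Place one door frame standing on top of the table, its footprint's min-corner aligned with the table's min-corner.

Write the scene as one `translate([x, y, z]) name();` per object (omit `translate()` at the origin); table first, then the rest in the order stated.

table();
translate([651, -447, 0]) stool();
translate([1712, 275, 0]) stool();
translate([0, 0, 722]) door_frame();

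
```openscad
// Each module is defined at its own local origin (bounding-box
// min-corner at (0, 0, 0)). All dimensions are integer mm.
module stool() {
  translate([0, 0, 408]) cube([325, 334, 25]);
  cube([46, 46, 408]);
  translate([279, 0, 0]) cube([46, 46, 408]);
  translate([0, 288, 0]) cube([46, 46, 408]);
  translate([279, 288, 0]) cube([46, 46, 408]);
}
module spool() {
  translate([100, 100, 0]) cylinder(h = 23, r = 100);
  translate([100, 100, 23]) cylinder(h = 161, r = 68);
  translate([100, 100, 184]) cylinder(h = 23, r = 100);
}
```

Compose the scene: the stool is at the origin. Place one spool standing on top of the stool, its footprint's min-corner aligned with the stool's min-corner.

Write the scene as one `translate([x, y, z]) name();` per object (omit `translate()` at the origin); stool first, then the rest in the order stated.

stool();
translate([0, 0, 433]) spool();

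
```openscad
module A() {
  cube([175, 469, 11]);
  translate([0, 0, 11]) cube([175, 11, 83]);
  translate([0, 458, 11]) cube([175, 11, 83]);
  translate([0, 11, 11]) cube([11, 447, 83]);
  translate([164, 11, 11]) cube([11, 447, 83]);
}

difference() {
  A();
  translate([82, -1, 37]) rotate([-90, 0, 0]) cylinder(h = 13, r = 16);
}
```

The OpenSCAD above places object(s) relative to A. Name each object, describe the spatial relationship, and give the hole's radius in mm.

The subtracted cylinder has r = 16 mm.

A is an open box. The open box has a circular hole through its front wall. The hole's radius is 16 mm.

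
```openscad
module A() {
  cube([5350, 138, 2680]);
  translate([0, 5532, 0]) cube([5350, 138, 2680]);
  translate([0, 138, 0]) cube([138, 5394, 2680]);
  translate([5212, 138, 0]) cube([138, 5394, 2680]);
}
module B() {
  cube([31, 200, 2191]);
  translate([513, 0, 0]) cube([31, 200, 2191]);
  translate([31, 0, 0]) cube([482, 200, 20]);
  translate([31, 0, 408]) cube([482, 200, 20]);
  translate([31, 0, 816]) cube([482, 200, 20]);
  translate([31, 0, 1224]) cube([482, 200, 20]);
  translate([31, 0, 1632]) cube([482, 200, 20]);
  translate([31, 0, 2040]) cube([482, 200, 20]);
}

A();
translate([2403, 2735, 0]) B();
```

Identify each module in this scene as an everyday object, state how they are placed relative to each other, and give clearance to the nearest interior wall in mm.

A is a house frame. B is a bookshelf. The bookshelf sits inside the house frame, centred. The clearance to the nearest interior wall is 2265 mm.

Clearances: x = 2265, y = 2597; minimum 2265 mm.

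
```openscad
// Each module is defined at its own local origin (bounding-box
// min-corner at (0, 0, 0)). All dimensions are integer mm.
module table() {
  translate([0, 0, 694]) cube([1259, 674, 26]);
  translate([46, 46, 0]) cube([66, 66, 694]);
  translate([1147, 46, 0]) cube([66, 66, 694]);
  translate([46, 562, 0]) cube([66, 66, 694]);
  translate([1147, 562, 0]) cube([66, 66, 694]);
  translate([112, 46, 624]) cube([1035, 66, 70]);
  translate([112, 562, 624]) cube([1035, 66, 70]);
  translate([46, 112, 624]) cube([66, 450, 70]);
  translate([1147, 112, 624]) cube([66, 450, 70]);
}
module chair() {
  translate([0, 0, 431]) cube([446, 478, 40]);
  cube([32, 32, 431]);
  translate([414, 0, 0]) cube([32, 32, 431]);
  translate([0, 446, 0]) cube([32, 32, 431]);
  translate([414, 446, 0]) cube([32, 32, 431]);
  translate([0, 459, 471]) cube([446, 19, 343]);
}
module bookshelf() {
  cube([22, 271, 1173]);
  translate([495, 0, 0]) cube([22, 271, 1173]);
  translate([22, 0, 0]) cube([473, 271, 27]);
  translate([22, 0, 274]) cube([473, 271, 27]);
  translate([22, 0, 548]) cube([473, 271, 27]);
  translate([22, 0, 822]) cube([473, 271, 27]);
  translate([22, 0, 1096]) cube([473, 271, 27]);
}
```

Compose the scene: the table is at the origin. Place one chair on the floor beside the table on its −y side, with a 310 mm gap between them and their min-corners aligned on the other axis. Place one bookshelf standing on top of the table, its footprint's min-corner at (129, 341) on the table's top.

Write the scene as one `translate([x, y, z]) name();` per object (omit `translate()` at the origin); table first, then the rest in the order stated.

table();
translate([0, -788, 0]) chair();
translate([129, 341, 720]) bookshelf();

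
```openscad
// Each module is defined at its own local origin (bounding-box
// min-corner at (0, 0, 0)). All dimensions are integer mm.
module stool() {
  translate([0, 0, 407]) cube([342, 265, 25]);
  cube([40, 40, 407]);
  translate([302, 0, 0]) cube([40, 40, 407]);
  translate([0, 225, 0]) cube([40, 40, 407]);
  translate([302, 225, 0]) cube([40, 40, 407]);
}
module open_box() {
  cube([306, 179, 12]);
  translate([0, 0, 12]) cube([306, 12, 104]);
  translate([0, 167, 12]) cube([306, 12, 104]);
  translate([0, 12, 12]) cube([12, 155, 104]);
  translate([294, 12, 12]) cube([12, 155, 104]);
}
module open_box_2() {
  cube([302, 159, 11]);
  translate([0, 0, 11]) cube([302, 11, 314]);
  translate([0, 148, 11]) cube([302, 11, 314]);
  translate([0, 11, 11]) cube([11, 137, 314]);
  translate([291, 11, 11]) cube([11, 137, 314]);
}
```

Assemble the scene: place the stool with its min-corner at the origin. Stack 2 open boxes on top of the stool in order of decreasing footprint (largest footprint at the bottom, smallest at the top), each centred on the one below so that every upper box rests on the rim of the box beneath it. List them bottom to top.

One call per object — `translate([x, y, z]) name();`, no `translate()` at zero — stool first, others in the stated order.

stool();
translate([18, 43, 432]) open_box();
translate([20, 53, 548]) open_box_2();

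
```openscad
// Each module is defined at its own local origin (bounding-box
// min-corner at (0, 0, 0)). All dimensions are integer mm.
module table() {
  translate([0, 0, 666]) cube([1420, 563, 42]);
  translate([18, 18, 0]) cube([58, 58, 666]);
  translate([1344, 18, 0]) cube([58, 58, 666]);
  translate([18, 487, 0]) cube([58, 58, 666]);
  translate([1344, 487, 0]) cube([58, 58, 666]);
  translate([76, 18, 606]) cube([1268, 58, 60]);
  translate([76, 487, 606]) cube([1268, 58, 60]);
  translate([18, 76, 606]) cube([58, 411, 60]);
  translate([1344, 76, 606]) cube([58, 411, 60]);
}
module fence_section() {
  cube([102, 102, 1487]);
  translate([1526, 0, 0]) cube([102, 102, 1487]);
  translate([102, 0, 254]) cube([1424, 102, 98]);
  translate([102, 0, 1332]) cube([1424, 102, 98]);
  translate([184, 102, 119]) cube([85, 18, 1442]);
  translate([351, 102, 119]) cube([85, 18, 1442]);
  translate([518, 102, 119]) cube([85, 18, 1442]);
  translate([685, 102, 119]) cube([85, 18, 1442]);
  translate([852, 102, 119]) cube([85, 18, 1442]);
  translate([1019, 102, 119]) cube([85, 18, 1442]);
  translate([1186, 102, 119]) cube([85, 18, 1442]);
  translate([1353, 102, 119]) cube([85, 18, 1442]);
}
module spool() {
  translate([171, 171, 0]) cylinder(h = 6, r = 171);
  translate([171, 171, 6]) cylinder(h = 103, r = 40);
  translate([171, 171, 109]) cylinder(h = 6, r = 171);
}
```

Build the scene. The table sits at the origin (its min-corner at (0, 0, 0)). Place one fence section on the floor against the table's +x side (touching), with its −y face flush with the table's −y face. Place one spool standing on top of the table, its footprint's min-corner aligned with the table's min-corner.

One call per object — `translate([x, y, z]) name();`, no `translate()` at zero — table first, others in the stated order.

table();
translate([1420, 0, 0]) fence_section();
translate([0, 0, 708]) spool();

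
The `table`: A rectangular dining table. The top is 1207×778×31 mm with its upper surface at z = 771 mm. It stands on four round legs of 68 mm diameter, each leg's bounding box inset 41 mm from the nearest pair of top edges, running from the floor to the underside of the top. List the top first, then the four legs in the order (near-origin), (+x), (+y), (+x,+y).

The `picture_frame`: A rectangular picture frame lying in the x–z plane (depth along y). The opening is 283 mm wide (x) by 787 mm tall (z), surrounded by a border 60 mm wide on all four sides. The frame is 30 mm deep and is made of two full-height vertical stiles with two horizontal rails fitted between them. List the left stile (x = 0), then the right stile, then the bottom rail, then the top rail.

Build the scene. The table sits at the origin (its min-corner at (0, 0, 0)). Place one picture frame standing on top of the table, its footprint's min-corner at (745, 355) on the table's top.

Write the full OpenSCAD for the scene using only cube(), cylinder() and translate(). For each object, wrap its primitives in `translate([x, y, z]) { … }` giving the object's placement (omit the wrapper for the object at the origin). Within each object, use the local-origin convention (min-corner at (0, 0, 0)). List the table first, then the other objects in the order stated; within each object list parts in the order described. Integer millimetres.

translate([0, 0, 740]) cube([1207, 778, 31]);
translate([75, 75, 0]) cylinder(h = 740, r = 34);
translate([1132, 75, 0]) cylinder(h = 740, r = 34);
translate([75, 703, 0]) cylinder(h = 740, r = 34);
translate([1132, 703, 0]) cylinder(h = 740, r = 34);
translate([745, 355, 771]) {
  cube([60, 30, 907]);
  translate([343, 0, 0]) cube([60, 30, 907]);
  translate([60, 0, 0]) cube([283, 30, 60]);
  translate([60, 0, 847]) cube([283, 30, 60]);
}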